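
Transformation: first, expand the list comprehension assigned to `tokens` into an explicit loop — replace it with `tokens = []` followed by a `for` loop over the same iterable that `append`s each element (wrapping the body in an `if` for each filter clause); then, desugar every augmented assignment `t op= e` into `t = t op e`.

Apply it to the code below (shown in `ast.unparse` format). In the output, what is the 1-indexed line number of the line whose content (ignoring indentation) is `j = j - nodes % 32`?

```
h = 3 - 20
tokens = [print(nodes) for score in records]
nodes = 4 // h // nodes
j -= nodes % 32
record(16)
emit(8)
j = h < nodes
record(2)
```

Transformed code:
h = 3 - 20
tokens = []
for score in records:
    tokens.append(print(nodes))
nodes = 4 // h // nodes
j = j - nodes % 32
record(16)
emit(8)
j = h < nodes
record(2)

6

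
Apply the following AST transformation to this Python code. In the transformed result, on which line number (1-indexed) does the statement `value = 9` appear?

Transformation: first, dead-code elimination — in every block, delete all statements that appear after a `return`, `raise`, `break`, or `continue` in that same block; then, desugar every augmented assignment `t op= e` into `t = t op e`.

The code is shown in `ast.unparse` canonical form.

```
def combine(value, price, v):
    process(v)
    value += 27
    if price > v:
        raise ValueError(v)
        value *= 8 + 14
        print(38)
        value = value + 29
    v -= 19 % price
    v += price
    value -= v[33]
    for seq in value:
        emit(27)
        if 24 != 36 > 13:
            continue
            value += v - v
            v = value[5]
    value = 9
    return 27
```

Transformed code:
def combine(value, price, v):
    process(v)
    value = value + 27
    if price > v:
        raise ValueError(v)
    v = v - 19 % price
    v = v + price
    value = value - v[33]
    for seq in value:
        emit(27)
        if 24 != 36 > 13:
            continue
    value = 9
    return 27

13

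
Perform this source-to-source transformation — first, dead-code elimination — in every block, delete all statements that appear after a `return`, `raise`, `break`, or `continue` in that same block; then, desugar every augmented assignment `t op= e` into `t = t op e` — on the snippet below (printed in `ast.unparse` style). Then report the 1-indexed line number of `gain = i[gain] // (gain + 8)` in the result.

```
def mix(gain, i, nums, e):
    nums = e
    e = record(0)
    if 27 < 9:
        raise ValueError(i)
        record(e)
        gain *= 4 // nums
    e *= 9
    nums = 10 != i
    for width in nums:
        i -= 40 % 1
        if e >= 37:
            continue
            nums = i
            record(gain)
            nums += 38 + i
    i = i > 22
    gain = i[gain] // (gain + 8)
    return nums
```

13

Transformed code:
def mix(gain, i, nums, e):
    nums = e
    e = record(0)
    if 27 < 9:
        raise ValueError(i)
    e = e * 9
    nums = 10 != i
    for width in nums:
        i = i - 40 % 1
        if e >= 37:
            continue
    i = i > 22
    gain = i[gain] // (gain + 8)
    return nums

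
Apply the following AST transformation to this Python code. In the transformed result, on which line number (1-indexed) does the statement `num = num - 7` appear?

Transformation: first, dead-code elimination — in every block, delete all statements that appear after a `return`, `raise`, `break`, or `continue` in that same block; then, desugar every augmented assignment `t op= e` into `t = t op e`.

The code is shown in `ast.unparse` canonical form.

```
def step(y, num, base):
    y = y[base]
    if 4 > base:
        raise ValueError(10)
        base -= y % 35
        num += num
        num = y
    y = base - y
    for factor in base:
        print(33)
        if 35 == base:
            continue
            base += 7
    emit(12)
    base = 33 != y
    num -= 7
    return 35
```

Transformed code:
def step(y, num, base):
    y = y[base]
    if 4 > base:
        raise ValueError(10)
    y = base - y
    for factor in base:
        print(33)
        if 35 == base:
            continue
    emit(12)
    base = 33 != y
    num = num - 7
    return 35

12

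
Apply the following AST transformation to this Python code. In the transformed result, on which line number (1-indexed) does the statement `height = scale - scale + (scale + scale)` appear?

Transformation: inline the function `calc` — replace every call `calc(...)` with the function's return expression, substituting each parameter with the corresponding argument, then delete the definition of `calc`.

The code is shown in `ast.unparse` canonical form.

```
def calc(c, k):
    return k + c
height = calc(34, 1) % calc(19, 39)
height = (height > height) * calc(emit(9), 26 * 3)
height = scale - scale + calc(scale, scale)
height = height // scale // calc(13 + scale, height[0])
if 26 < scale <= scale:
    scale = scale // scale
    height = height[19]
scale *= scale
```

3

Transformed code:
height = (1 + 34) % (39 + 19)
height = (height > height) * (26 * 3 + emit(9))
height = scale - scale + (scale + scale)
height = height // scale // (height[0] + (13 + scale))
if 26 < scale <= scale:
    scale = scale // scale
    height = height[19]
scale *= scale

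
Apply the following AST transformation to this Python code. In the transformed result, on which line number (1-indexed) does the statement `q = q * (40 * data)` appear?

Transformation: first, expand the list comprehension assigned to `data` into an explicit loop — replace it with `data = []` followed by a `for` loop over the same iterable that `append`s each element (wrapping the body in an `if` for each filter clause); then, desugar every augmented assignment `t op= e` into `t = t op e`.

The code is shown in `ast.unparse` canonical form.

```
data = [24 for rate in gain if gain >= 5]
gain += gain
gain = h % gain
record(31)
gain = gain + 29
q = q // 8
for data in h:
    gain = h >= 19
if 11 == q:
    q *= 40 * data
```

Transformed code:
data = []
for rate in gain:
    if gain >= 5:
        data.append(24)
gain = gain + gain
gain = h % gain
record(31)
gain = gain + 29
q = q // 8
for data in h:
    gain = h >= 19
if 11 == q:
    q = q * (40 * data)

13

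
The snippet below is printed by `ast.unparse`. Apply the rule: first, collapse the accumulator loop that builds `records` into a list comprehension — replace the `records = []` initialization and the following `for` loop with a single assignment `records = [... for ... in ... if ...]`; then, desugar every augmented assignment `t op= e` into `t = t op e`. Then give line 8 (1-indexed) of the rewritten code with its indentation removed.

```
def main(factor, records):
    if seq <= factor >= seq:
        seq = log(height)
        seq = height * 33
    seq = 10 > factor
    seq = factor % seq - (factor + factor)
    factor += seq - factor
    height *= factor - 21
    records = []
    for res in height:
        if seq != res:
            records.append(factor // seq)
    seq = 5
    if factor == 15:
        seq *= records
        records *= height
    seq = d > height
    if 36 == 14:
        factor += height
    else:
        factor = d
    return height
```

Transformed code:
def main(factor, records):
    if seq <= factor >= seq:
        seq = log(height)
        seq = height * 33
    seq = 10 > factor
    seq = factor % seq - (factor + factor)
    factor = factor + (seq - factor)
    height = height * (factor - 21)
    records = [factor // seq for res in height if seq != res]
    seq = 5
    if factor == 15:
        seq = seq * records
        records = records * height
    seq = d > height
    if 36 == 14:
        factor = factor + height
    else:
        factor = d
    return height

height = height * (factor - 21)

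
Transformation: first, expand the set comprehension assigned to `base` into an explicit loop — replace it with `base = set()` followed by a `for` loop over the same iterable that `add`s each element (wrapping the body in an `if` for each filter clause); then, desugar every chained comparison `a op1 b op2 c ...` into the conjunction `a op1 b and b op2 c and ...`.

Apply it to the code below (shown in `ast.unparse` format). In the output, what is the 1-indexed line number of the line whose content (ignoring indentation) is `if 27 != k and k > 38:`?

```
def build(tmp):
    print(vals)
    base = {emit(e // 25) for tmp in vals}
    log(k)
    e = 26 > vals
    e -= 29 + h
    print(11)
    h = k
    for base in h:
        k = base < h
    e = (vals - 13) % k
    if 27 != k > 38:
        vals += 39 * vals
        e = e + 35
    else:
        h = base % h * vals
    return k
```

14

Transformed code:
def build(tmp):
    print(vals)
    base = set()
    for tmp in vals:
        base.add(emit(e // 25))
    log(k)
    e = 26 > vals
    e -= 29 + h
    print(11)
    h = k
    for base in h:
        k = base < h
    e = (vals - 13) % k
    if 27 != k and k > 38:
        vals += 39 * vals
        e = e + 35
    else:
        h = base % h * vals
    return k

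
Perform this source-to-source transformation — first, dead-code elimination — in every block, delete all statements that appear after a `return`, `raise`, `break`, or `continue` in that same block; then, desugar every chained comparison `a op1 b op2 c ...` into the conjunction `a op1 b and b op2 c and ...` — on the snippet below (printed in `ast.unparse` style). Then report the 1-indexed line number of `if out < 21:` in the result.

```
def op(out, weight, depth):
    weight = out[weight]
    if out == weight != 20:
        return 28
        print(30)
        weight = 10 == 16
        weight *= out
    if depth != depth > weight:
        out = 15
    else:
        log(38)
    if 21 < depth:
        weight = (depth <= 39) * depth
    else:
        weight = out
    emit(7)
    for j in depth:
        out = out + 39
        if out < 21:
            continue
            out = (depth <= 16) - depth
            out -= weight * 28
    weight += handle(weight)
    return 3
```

16

Transformed code:
def op(out, weight, depth):
    weight = out[weight]
    if out == weight and weight != 20:
        return 28
    if depth != depth and depth > weight:
        out = 15
    else:
        log(38)
    if 21 < depth:
        weight = (depth <= 39) * depth
    else:
        weight = out
    emit(7)
    for j in depth:
        out = out + 39
        if out < 21:
            continue
    weight += handle(weight)
    return 3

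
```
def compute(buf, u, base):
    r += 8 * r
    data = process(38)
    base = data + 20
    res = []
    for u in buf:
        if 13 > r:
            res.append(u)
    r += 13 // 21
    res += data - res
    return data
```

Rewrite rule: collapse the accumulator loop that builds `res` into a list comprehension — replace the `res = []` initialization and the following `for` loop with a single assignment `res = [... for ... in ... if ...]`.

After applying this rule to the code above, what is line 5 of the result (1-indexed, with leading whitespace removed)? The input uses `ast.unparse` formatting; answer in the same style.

Transformed code:
def compute(buf, u, base):
    r += 8 * r
    data = process(38)
    base = data + 20
    res = [u for u in buf if 13 > r]
    r += 13 // 21
    res += data - res
    return data

res = [u for u in buf if 13 > r]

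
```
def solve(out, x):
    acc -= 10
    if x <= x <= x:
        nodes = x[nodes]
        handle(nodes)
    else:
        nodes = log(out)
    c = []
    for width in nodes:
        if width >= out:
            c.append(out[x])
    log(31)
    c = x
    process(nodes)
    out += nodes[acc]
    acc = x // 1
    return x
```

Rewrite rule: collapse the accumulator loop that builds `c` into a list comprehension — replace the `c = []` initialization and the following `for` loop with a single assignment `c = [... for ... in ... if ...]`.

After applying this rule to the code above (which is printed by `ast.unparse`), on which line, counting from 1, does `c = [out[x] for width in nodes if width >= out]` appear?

8

Transformed code:
def solve(out, x):
    acc -= 10
    if x <= x <= x:
        nodes = x[nodes]
        handle(nodes)
    else:
        nodes = log(out)
    c = [out[x] for width in nodes if width >= out]
    log(31)
    c = x
    process(nodes)
    out += nodes[acc]
    acc = x // 1
    return x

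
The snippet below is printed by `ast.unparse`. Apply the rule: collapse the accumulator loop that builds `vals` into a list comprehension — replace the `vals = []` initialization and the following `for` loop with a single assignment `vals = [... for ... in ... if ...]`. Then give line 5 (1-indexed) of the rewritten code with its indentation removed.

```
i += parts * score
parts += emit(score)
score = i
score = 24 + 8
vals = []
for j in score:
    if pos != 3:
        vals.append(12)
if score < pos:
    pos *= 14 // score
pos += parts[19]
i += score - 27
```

Transformed code:
i += parts * score
parts += emit(score)
score = i
score = 24 + 8
vals = [12 for j in score if pos != 3]
if score < pos:
    pos *= 14 // score
pos += parts[19]
i += score - 27

vals = [12 for j in score if pos != 3]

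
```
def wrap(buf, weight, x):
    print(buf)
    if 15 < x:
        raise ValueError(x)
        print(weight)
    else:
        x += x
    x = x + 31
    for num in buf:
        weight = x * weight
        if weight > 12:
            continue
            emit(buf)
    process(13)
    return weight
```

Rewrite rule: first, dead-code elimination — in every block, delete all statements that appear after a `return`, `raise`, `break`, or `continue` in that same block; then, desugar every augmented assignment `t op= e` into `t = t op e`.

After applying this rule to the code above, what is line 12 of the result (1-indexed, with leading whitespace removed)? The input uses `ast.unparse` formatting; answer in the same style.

process(13)

Transformed code:
def wrap(buf, weight, x):
    print(buf)
    if 15 < x:
        raise ValueError(x)
    else:
        x = x + x
    x = x + 31
    for num in buf:
        weight = x * weight
        if weight > 12:
            continue
    process(13)
    return weight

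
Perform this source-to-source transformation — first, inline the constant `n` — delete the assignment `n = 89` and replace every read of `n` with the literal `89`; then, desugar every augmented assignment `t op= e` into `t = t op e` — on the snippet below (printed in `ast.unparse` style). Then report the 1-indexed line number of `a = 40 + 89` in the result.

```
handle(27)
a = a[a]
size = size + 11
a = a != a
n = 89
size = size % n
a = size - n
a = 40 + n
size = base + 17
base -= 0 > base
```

Transformed code:
handle(27)
a = a[a]
size = size + 11
a = a != a
size = size % 89
a = size - 89
a = 40 + 89
size = base + 17
base = base - (0 > base)

7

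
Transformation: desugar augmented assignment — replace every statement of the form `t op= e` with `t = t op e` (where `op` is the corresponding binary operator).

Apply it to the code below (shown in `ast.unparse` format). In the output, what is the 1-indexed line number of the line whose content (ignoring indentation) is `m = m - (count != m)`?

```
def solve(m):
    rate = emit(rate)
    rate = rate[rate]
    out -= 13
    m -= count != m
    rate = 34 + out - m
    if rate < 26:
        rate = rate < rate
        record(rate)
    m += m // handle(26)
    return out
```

Transformed code:
def solve(m):
    rate = emit(rate)
    rate = rate[rate]
    out = out - 13
    m = m - (count != m)
    rate = 34 + out - m
    if rate < 26:
        rate = rate < rate
        record(rate)
    m = m + m // handle(26)
    return out

5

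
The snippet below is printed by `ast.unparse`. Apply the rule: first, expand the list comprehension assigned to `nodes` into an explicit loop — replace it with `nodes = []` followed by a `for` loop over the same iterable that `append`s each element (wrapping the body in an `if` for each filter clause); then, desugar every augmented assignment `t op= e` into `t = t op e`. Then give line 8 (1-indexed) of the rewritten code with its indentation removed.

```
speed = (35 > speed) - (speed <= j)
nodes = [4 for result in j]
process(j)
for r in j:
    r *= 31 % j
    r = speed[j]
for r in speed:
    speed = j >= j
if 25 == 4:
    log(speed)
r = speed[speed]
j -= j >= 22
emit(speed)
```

r = speed[j]

Transformed code:
speed = (35 > speed) - (speed <= j)
nodes = []
for result in j:
    nodes.append(4)
process(j)
for r in j:
    r = r * (31 % j)
    r = speed[j]
for r in speed:
    speed = j >= j
if 25 == 4:
    log(speed)
r = speed[speed]
j = j - (j >= 22)
emit(speed)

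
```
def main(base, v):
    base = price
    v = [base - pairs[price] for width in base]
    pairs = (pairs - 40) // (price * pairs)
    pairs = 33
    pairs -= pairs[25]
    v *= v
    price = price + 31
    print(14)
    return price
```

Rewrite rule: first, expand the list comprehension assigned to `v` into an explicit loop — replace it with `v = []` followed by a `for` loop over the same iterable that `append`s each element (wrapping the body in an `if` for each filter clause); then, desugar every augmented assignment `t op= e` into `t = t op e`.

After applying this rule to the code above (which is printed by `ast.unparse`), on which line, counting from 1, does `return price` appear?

Transformed code:
def main(base, v):
    base = price
    v = []
    for width in base:
        v.append(base - pairs[price])
    pairs = (pairs - 40) // (price * pairs)
    pairs = 33
    pairs = pairs - pairs[25]
    v = v * v
    price = price + 31
    print(14)
    return price

12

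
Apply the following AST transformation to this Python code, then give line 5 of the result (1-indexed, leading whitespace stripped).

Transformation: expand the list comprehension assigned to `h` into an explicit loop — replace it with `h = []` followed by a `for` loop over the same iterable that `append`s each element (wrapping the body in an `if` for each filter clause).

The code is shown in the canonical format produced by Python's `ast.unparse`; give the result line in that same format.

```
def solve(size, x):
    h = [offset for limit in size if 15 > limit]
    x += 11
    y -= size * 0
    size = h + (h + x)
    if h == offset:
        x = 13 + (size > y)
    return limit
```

Transformed code:
def solve(size, x):
    h = []
    for limit in size:
        if 15 > limit:
            h.append(offset)
    x += 11
    y -= size * 0
    size = h + (h + x)
    if h == offset:
        x = 13 + (size > y)
    return limit

h.append(offset)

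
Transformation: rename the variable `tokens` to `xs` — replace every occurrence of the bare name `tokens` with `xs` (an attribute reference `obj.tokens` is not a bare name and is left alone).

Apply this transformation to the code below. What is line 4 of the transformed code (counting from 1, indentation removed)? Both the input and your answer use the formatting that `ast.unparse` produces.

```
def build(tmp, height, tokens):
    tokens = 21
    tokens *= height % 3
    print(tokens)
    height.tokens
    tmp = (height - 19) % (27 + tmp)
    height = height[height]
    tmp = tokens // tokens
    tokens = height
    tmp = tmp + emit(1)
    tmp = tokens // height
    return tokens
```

Transformed code:
def build(tmp, height, xs):
    xs = 21
    xs *= height % 3
    print(xs)
    height.tokens
    tmp = (height - 19) % (27 + tmp)
    height = height[height]
    tmp = xs // xs
    xs = height
    tmp = tmp + emit(1)
    tmp = xs // height
    return xs

print(xs)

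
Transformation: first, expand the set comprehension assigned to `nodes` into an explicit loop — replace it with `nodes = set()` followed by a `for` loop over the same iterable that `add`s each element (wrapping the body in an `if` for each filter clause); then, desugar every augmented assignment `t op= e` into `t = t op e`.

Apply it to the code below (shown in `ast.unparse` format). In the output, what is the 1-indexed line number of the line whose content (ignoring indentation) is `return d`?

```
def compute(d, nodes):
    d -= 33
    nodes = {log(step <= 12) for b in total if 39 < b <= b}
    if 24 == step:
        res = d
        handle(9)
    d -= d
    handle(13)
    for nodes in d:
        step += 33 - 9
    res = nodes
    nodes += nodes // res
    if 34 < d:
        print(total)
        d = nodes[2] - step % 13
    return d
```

Transformed code:
def compute(d, nodes):
    d = d - 33
    nodes = set()
    for b in total:
        if 39 < b <= b:
            nodes.add(log(step <= 12))
    if 24 == step:
        res = d
        handle(9)
    d = d - d
    handle(13)
    for nodes in d:
        step = step + (33 - 9)
    res = nodes
    nodes = nodes + nodes // res
    if 34 < d:
        print(total)
        d = nodes[2] - step % 13
    return d

19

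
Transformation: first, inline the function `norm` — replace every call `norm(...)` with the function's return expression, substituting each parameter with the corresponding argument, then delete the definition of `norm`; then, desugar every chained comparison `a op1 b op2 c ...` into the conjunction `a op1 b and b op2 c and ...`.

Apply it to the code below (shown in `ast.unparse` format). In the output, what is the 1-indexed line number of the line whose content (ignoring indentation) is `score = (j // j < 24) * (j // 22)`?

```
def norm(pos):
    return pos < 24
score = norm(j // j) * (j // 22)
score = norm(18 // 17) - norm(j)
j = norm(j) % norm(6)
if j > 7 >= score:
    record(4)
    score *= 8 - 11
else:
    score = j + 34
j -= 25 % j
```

1

Transformed code:
score = (j // j < 24) * (j // 22)
score = (18 // 17 < 24) - (j < 24)
j = (j < 24) % (6 < 24)
if j > 7 and 7 >= score:
    record(4)
    score *= 8 - 11
else:
    score = j + 34
j -= 25 % j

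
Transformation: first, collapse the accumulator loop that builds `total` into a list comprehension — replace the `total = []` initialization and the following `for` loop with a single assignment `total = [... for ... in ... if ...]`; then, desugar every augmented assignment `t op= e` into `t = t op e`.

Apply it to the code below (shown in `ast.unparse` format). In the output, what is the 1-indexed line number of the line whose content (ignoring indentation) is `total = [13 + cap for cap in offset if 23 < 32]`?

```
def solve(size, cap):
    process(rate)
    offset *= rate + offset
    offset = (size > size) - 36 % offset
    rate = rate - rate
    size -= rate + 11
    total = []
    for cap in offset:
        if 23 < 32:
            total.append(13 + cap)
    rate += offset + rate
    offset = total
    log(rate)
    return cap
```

7

Transformed code:
def solve(size, cap):
    process(rate)
    offset = offset * (rate + offset)
    offset = (size > size) - 36 % offset
    rate = rate - rate
    size = size - (rate + 11)
    total = [13 + cap for cap in offset if 23 < 32]
    rate = rate + (offset + rate)
    offset = total
    log(rate)
    return cap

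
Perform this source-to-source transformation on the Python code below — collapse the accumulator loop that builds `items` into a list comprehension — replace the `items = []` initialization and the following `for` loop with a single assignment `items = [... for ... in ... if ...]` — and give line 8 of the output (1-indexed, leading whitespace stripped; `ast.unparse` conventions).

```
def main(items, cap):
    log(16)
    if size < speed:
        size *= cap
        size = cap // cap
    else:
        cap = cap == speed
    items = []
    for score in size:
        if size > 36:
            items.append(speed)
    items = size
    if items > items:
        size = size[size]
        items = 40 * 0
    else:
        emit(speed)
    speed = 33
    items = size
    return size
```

items = [speed for score in size if size > 36]

Transformed code:
def main(items, cap):
    log(16)
    if size < speed:
        size *= cap
        size = cap // cap
    else:
        cap = cap == speed
    items = [speed for score in size if size > 36]
    items = size
    if items > items:
        size = size[size]
        items = 40 * 0
    else:
        emit(speed)
    speed = 33
    items = size
    return size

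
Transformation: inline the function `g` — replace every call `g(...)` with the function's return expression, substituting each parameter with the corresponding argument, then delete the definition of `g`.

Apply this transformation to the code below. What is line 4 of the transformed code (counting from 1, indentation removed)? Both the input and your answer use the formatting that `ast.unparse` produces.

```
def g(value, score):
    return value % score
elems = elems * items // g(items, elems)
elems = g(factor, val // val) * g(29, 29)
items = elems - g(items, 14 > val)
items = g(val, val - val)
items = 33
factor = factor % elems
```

Transformed code:
elems = elems * items // (items % elems)
elems = factor % (val // val) * (29 % 29)
items = elems - items % (14 > val)
items = val % (val - val)
items = 33
factor = factor % elems

items = val % (val - val)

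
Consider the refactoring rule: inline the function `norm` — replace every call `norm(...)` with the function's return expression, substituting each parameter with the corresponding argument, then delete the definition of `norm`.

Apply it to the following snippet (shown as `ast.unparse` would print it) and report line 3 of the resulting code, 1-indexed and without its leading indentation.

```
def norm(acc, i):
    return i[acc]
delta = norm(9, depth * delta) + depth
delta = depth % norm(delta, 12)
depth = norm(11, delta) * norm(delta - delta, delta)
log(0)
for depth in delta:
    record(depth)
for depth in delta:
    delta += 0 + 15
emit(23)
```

depth = delta[11] * delta[delta - delta]

Transformed code:
delta = (depth * delta)[9] + depth
delta = depth % 12[delta]
depth = delta[11] * delta[delta - delta]
log(0)
for depth in delta:
    record(depth)
for depth in delta:
    delta += 0 + 15
emit(23)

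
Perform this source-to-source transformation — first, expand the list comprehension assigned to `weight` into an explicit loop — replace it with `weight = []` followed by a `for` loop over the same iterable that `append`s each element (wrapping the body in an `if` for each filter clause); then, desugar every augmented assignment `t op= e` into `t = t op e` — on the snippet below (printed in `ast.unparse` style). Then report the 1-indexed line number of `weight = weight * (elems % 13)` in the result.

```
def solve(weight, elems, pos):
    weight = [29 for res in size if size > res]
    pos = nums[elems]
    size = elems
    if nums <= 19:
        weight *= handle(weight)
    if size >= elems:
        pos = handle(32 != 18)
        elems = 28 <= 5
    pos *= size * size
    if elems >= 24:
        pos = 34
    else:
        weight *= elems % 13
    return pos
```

17

Transformed code:
def solve(weight, elems, pos):
    weight = []
    for res in size:
        if size > res:
            weight.append(29)
    pos = nums[elems]
    size = elems
    if nums <= 19:
        weight = weight * handle(weight)
    if size >= elems:
        pos = handle(32 != 18)
        elems = 28 <= 5
    pos = pos * (size * size)
    if elems >= 24:
        pos = 34
    else:
        weight = weight * (elems % 13)
    return pos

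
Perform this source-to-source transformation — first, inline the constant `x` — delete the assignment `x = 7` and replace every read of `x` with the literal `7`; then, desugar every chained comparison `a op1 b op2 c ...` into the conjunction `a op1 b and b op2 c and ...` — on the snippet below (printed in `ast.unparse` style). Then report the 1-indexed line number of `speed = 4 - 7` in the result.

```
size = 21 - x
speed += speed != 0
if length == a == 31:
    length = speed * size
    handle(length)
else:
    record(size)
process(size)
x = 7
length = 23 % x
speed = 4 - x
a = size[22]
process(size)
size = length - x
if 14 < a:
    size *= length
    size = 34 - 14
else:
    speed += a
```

10

Transformed code:
size = 21 - 7
speed += speed != 0
if length == a and a == 31:
    length = speed * size
    handle(length)
else:
    record(size)
process(size)
length = 23 % 7
speed = 4 - 7
a = size[22]
process(size)
size = length - 7
if 14 < a:
    size *= length
    size = 34 - 14
else:
    speed += a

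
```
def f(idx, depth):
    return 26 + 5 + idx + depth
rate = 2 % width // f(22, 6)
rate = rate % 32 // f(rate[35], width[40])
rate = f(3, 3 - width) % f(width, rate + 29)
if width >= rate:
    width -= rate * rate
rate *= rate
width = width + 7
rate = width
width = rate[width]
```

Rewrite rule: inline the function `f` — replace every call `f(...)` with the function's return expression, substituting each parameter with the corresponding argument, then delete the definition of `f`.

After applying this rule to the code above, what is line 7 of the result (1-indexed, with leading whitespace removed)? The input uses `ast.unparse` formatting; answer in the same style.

width = width + 7

Transformed code:
rate = 2 % width // (26 + 5 + 22 + 6)
rate = rate % 32 // (26 + 5 + rate[35] + width[40])
rate = (26 + 5 + 3 + (3 - width)) % (26 + 5 + width + (rate + 29))
if width >= rate:
    width -= rate * rate
rate *= rate
width = width + 7
rate = width
width = rate[width]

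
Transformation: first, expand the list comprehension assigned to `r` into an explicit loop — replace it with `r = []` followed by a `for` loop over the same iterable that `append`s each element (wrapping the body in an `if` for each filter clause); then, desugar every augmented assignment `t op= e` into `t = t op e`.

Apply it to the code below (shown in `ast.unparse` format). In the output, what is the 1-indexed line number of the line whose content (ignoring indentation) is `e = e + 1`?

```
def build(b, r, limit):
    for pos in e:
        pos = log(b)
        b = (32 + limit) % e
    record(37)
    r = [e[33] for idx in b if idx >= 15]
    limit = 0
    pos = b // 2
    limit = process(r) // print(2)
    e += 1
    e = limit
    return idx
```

13

Transformed code:
def build(b, r, limit):
    for pos in e:
        pos = log(b)
        b = (32 + limit) % e
    record(37)
    r = []
    for idx in b:
        if idx >= 15:
            r.append(e[33])
    limit = 0
    pos = b // 2
    limit = process(r) // print(2)
    e = e + 1
    e = limit
    return idx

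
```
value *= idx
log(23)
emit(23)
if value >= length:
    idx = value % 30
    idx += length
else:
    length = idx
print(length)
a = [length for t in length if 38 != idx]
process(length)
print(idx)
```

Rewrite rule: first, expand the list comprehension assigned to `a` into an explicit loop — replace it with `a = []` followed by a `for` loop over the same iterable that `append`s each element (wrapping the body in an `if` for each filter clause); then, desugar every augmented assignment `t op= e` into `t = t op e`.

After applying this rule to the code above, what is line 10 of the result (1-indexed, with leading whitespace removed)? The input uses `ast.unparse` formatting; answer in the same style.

Transformed code:
value = value * idx
log(23)
emit(23)
if value >= length:
    idx = value % 30
    idx = idx + length
else:
    length = idx
print(length)
a = []
for t in length:
    if 38 != idx:
        a.append(length)
process(length)
print(idx)

a = []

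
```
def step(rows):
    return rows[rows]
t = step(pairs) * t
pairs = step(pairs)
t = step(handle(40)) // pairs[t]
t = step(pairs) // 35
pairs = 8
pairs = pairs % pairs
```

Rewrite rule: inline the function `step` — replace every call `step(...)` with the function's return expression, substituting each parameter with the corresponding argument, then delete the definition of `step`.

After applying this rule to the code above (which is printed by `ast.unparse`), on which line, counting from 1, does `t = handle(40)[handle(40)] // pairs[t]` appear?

3

Transformed code:
t = pairs[pairs] * t
pairs = pairs[pairs]
t = handle(40)[handle(40)] // pairs[t]
t = pairs[pairs] // 35
pairs = 8
pairs = pairs % pairs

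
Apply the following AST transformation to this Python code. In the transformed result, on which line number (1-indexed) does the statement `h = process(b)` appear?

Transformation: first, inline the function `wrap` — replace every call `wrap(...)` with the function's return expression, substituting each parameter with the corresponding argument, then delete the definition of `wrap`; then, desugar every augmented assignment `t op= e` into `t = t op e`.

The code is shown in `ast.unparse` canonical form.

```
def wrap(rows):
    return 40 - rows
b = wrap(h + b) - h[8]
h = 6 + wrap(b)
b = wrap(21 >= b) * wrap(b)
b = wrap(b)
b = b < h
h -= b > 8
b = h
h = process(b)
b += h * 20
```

Transformed code:
b = 40 - (h + b) - h[8]
h = 6 + (40 - b)
b = (40 - (21 >= b)) * (40 - b)
b = 40 - b
b = b < h
h = h - (b > 8)
b = h
h = process(b)
b = b + h * 20

8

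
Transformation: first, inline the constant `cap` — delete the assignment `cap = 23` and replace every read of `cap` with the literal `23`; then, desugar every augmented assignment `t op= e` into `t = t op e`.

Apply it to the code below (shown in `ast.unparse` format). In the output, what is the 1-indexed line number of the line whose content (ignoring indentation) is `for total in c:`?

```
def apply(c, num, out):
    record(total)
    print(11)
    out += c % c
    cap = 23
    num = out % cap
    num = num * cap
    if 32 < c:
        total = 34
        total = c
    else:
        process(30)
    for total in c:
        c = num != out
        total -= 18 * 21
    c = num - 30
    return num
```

12

Transformed code:
def apply(c, num, out):
    record(total)
    print(11)
    out = out + c % c
    num = out % 23
    num = num * 23
    if 32 < c:
        total = 34
        total = c
    else:
        process(30)
    for total in c:
        c = num != out
        total = total - 18 * 21
    c = num - 30
    return num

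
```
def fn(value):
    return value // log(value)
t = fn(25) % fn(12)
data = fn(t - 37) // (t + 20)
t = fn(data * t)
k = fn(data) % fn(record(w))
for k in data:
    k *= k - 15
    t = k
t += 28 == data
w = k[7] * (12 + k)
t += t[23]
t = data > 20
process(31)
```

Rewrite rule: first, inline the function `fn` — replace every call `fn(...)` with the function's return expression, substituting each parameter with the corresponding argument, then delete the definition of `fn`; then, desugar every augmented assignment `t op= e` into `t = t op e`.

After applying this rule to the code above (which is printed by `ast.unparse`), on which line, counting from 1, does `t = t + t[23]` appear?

Transformed code:
t = 25 // log(25) % (12 // log(12))
data = (t - 37) // log(t - 37) // (t + 20)
t = data * t // log(data * t)
k = data // log(data) % (record(w) // log(record(w)))
for k in data:
    k = k * (k - 15)
    t = k
t = t + (28 == data)
w = k[7] * (12 + k)
t = t + t[23]
t = data > 20
process(31)

10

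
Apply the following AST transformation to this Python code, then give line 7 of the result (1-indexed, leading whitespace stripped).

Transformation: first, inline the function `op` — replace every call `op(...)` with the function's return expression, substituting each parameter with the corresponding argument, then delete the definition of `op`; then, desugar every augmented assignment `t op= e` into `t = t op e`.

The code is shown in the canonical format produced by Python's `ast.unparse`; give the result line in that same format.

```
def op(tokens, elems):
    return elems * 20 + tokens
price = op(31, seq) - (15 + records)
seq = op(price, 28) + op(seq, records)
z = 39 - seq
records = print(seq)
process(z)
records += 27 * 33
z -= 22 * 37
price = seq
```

z = z - 22 * 37

Transformed code:
price = seq * 20 + 31 - (15 + records)
seq = 28 * 20 + price + (records * 20 + seq)
z = 39 - seq
records = print(seq)
process(z)
records = records + 27 * 33
z = z - 22 * 37
price = seq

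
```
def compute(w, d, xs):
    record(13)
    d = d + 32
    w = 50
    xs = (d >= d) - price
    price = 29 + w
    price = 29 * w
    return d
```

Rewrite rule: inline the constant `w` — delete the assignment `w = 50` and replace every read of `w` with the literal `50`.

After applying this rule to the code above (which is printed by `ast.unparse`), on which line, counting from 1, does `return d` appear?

Transformed code:
def compute(w, d, xs):
    record(13)
    d = d + 32
    xs = (d >= d) - price
    price = 29 + 50
    price = 29 * 50
    return d

7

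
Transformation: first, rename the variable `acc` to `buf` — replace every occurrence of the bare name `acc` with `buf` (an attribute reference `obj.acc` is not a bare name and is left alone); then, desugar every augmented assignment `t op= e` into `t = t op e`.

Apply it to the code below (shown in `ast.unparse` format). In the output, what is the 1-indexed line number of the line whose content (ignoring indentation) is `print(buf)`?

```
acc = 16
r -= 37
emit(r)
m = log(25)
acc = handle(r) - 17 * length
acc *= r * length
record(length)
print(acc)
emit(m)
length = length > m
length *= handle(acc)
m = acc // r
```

Transformed code:
buf = 16
r = r - 37
emit(r)
m = log(25)
buf = handle(r) - 17 * length
buf = buf * (r * length)
record(length)
print(buf)
emit(m)
length = length > m
length = length * handle(buf)
m = buf // r

8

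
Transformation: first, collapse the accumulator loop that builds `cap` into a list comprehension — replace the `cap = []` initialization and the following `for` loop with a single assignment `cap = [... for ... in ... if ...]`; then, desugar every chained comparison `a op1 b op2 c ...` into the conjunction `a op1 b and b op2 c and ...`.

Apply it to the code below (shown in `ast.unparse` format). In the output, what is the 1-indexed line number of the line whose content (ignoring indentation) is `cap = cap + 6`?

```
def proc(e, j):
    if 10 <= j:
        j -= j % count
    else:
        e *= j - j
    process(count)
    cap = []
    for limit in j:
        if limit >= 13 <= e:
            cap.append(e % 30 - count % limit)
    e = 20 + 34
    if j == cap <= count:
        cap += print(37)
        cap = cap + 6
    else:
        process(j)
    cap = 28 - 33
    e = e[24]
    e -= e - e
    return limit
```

11

Transformed code:
def proc(e, j):
    if 10 <= j:
        j -= j % count
    else:
        e *= j - j
    process(count)
    cap = [e % 30 - count % limit for limit in j if limit >= 13 and 13 <= e]
    e = 20 + 34
    if j == cap and cap <= count:
        cap += print(37)
        cap = cap + 6
    else:
        process(j)
    cap = 28 - 33
    e = e[24]
    e -= e - e
    return limit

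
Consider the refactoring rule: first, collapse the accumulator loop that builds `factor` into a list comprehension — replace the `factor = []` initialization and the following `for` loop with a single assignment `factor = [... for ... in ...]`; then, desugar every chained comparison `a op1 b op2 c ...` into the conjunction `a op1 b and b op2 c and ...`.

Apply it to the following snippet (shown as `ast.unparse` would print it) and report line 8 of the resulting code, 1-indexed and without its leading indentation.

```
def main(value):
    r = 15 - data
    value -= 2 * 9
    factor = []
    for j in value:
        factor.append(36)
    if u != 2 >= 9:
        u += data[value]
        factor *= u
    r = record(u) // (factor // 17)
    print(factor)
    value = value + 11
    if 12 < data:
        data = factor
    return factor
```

r = record(u) // (factor // 17)

Transformed code:
def main(value):
    r = 15 - data
    value -= 2 * 9
    factor = [36 for j in value]
    if u != 2 and 2 >= 9:
        u += data[value]
        factor *= u
    r = record(u) // (factor // 17)
    print(factor)
    value = value + 11
    if 12 < data:
        data = factor
    return factor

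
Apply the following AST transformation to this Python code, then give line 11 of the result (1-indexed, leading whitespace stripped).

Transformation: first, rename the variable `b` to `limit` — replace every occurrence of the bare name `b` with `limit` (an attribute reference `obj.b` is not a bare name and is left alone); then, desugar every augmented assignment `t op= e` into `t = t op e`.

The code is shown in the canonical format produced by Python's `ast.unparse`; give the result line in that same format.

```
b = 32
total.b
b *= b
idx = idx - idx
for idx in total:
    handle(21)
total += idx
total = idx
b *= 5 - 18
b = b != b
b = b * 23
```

Transformed code:
limit = 32
total.b
limit = limit * limit
idx = idx - idx
for idx in total:
    handle(21)
total = total + idx
total = idx
limit = limit * (5 - 18)
limit = limit != limit
limit = limit * 23

limit = limit * 23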